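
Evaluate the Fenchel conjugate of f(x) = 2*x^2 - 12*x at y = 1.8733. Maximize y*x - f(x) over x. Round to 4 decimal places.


f*(y) = sup_x {y*x - a*x^2 - b*x} = sup_x {(y-b)*x - a*x^2}
FOC: (y - b) - 2a*x = 0 => x* = (y - b)/(2a)
x* = (1.8733 + 12)/(2*2) = 3.4683
f*(1.8733) = (y-b)^2/(4a) = (1.8733 + 12)^2/(4*2)
= 192.4685/8 = 24.0586


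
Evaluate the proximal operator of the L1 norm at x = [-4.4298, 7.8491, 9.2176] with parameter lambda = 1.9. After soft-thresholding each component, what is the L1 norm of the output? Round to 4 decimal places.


Soft-thresholding with lambda = 1.9:
prox(-4.4298) = sign(-4.4298)*max(|-4.4298| - 1.9, 0) = -2.5298
prox(7.8491) = sign(7.8491)*max(|7.8491| - 1.9, 0) = 5.9491
prox(9.2176) = sign(9.2176)*max(|9.2176| - 1.9, 0) = 7.3176
prox(x) = [-2.5298, 5.9491, 7.3176]
||prox(x)||_1 = 2.5298 + 5.9491 + 7.3176 = 15.7965


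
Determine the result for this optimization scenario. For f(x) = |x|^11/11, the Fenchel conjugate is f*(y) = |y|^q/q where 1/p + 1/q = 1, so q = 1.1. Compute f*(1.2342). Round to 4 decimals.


The conjugate exponent q satisfies 1/p + 1/q = 1.
p = 11, so q = 11/(11 - 1) = 1.1
|y|^q = 1.2342^1.1 = 1.2604
f*(1.2342) = 1.2604 / 1.1 = 1.1459


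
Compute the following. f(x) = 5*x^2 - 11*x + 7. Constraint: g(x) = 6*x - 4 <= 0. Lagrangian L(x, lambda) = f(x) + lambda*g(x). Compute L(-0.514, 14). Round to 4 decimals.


Step 1: Evaluate f(x).
f(-0.514) = 5*(-0.514)^2 - 11*(-0.514) + 7 = 13.975
Step 2: Evaluate g(x).
g(-0.514) = 6*-0.514 - 4 = -7.084
Step 3: Compute Lagrangian.
L = 13.975 + 14*-7.084 = -85.201


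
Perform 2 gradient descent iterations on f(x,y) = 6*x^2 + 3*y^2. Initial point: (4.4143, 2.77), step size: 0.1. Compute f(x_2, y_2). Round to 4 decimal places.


Gradient descent on f(x,y) = 6*x^2 + 3*y^2.
Starting point: (4.4143, 2.77), alpha = 0.1
Step 1: grad_x = 2*6*4.4143 = 52.9716, grad_y = 2*3*2.77 = 16.62
  x_1 = 4.4143 - 0.1*52.9716 = -0.8829
  y_1 = 2.77 - 0.1*16.62 = 1.108
Step 2: grad_x = 2*6*-0.8829 = -10.5943, grad_y = 2*3*1.108 = 6.648
  x_2 = -0.8829 - 0.1*-10.5943 = 0.1766
  y_2 = 1.108 - 0.1*6.648 = 0.4432
f(0.1766, 0.4432) = 6*0.1766^2 + 3*0.4432^2 = 0.7763


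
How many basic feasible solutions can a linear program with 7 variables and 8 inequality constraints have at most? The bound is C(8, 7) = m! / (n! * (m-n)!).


Each vertex corresponds to some choice of n active constraints out of m, so the number of vertices is at most C(m, n) = m! / (n!(m-n)!).
m = 8, n = 7
Numerator: 8 * 7 * 6 * 5 * 4 * 3 * 2
Denominator: 7! = 5040
C(8, 7) = 8


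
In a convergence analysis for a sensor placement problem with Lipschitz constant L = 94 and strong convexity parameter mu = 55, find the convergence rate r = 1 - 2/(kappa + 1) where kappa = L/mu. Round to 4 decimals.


Step 1: Compute the condition number.
kappa = L/mu = 94/55 = 1.7091
Step 2: Compute the convergence rate.
r = 1 - 2/(kappa + 1) = 1 - 2*mu/(L + mu) = (L - mu)/(L + mu) = 39/149 = 0.2617


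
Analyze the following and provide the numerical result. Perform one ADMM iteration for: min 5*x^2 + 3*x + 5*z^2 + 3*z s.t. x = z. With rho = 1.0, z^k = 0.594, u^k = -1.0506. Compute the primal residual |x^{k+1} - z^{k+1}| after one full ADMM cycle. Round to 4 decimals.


ADMM iteration with rho = 1.0, z^k = 0.594, u^k = -1.0506
Step 1: x-update.
Minimize 5*x^2 + 3*x + (1.0/2)*(x - 0.594 - 1.0506)^2
FOC: (2*5 + 1.0)*x = -3 + 1.0*(0.594 + 1.0506)
x^{k+1} = -0.1232
Step 2: z-update.
Minimize 5*z^2 + 3*z + (1.0/2)*(-0.1232 - z - 1.0506)^2
FOC: (2*5 + 1.0)*z = -3 + 1.0*(-0.1232 - 1.0506)
z^{k+1} = -0.3794
Step 3: u-update.
u^{k+1} = -1.0506 - 0.1232 + 0.3794 = -0.7944
Step 4: Primal residual = |-0.1232 + 0.3794| = 0.2562


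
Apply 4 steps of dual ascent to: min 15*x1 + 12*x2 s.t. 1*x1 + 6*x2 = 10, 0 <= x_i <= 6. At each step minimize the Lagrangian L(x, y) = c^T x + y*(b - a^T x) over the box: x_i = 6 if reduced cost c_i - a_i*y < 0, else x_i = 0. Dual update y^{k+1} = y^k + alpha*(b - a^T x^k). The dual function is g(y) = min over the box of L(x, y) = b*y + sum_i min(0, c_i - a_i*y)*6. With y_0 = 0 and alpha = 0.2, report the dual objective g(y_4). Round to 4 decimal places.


Dual ascent for LP: min 15*x1 + 12*x2, 1*x1 + 6*x2 = 10, 0 <= x_i <= 6
Step 1: y^k = 0.0, reduced costs: (15.0, 12.0)
  x^k = (0.0, 0.0), subgradient = b - a^T x = 10.0
  y^{k+1} = 0.0 + 0.2*10.0 = 2.0
Step 2: y^k = 2.0, reduced costs: (13.0, 0.0)
  x^k = (0.0, 0.0), subgradient = b - a^T x = 10.0
  y^{k+1} = 2.0 + 0.2*10.0 = 4.0
Step 3: y^k = 4.0, reduced costs: (11.0, -12.0)
  x^k = (0.0, 6.0), subgradient = b - a^T x = -26.0
  y^{k+1} = 4.0 + 0.2*-26.0 = -1.2
Step 4: y^k = -1.2, reduced costs: (16.2, 19.2)
  x^k = (0.0, 0.0), subgradient = b - a^T x = 10.0
  y^{k+1} = -1.2 + 0.2*10.0 = 0.8
Dual objective at y_4 = 0.8: reduced costs (14.2, 7.2), box minimizer x = (0.0, 0.0)
g(y_4) = b*y + (c1 - a1*y)*x1 + (c2 - a2*y)*x2 = 10*0.8 + 14.2*0.0 + 7.2*0.0 = 8.0 + 0.0 + 0.0 = 8.0


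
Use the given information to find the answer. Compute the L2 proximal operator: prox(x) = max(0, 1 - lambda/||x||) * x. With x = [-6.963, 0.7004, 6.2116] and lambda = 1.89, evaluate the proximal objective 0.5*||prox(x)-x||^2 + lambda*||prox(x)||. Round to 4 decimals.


Step 1: Compute ||x||.
||x|| = 9.3572
Step 2: Compute scaling factor.
scale = max(0, 1 - 1.89/9.3572) = 0.798
Step 3: prox(x) = [-5.5566, 0.5589, 4.957]
||prox(x)|| = 7.4672
Step 4: Proximal objective.
0.5*||prox-x||^2 = 1.7861
lambda*||prox|| = 14.113
Total = 15.8991


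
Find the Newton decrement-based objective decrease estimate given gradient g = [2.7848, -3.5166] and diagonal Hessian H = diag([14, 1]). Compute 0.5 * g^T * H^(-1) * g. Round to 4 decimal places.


Step 1: H is diagonal, so H^(-1) * g = [0.1989, -3.5166].
Step 2: g^T H^(-1) g = sum_i g_i^2 / H_ii
  = (2.7848)^2/14 + (-3.5166)^2/1
  = 0.5539 + 12.3665 = 12.9204
Step 3: Objective decrease = 0.5 * g^T H^(-1) g = 6.4602


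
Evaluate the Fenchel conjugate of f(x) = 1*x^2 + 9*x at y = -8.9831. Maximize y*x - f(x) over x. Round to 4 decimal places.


f*(y) = sup_x {y*x - a*x^2 - b*x} = sup_x {(y-b)*x - a*x^2}
FOC: (y - b) - 2a*x = 0 => x* = (y - b)/(2a)
x* = (-8.9831 - 9)/(2*1) = -8.9916
f*(-8.9831) = (y-b)^2/(4a) = (-8.9831 - 9)^2/(4*1)
= 323.3919/4 = 80.848


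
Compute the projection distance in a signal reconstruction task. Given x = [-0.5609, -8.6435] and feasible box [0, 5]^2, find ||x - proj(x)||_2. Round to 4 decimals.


Project each component onto [0, 5].
clip(-0.5609) = 0.0, clip(-8.6435) = 0.0
Projection = [0.0, 0.0]
Squared diffs: [0.3146, 74.7101]
Distance = sqrt(75.0247) = 8.6617


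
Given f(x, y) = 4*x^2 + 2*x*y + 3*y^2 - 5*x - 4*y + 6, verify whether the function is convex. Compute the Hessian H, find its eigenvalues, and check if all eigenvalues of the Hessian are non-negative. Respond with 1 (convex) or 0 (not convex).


The Hessian of f(x,y) = 4*x^2 + 2*x*y + 3*y^2 - 5*x - 4*y + 6 is:
H = [[8, 2], [2, 6]]
Trace = 8 + 6 = 14
Determinant = 8*6 - (2)^2 = 44
Discriminant = (14)^2 - 4*44 = 20.0
Eigenvalues: lambda_1 = 4.7639, lambda_2 = 9.2361
The function is convex.

1


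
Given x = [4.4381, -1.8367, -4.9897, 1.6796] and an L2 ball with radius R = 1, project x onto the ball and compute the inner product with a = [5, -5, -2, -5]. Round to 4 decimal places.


Step 1: Compute ||x|| (intermediates to 6 decimals).
||x|| = sqrt(4.4381^2 + (-1.8367)^2 + (-4.9897)^2 + 1.6796^2) = 7.126595
Step 2: Project.
Since ||x|| > R, scale = R/||x|| = 1/7.126595 = 0.140319, proj(x) = scale * x
proj(x) = [0.62275, -0.257724, -0.70015, 0.23568]
Step 3: Dot product.
a^T * proj(x) = 5*0.62275 - 5*(-0.257724) - 2*(-0.70015) - 5*0.23568 = 4.6243


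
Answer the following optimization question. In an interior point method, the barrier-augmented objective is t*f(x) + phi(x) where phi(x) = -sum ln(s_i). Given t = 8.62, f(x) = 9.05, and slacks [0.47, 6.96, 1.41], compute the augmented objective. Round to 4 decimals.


Step 1: Compute log-barrier.
ln values: [-0.755, 1.9402, 0.3436]
phi = -(-0.755 + 1.9402 + 0.3436) = -1.5287
Step 2: Compute augmented objective.
t*f(x) = 8.62*9.05 = 78.011
Total = 78.011 - 1.5287 = 76.4823


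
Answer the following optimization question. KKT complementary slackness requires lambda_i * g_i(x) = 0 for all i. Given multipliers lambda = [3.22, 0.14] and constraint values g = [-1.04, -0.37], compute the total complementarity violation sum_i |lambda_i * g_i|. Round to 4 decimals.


KKT complementary slackness check:
lambda_1 * g_1 = 3.22 * -1.04 = -3.3488
lambda_2 * g_2 = 0.14 * -0.37 = -0.0518
Total violation = 3.3488 + 0.0518 = 3.4006


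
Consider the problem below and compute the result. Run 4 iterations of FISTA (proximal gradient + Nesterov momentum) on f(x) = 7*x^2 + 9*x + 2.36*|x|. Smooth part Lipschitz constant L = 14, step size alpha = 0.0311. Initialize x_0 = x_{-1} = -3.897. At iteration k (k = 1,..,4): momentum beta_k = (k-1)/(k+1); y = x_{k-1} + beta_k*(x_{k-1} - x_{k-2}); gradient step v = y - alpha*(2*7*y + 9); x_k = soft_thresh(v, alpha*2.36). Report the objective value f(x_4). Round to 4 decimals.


FISTA on f(x) = 7*x^2 + 9*x + 2.36*|x|
L = 14, alpha = 0.0311
Iteration 1: beta = 0.0, y = -3.897 + 0.0*(-3.897 + 3.897) = -3.897
  grad(y) = -45.558, v = y - alpha*grad = -2.4801
  prox(v) = soft_thresh(-2.4801, 0.0734) = -2.4068
Iteration 2: beta = 0.3333, y = -2.4068 + 0.3333*(-2.4068 + 3.897) = -1.91
  grad(y) = -17.74, v = y - alpha*grad = -1.3583
  prox(v) = soft_thresh(-1.3583, 0.0734) = -1.2849
Iteration 3: beta = 0.5, y = -1.2849 + 0.5*(-1.2849 + 2.4068) = -0.724
  grad(y) = -1.1354, v = y - alpha*grad = -0.6886
  prox(v) = soft_thresh(-0.6886, 0.0734) = -0.6153
Iteration 4: beta = 0.6, y = -0.6153 + 0.6*(-0.6153 + 1.2849) = -0.2135
  grad(y) = 6.0114, v = y - alpha*grad = -0.4004
  prox(v) = soft_thresh(-0.4004, 0.0734) = -0.327
f(x_4) = 7*(-0.327)^2 + 9*(-0.327) + 2.36*|-0.327| = -1.4228


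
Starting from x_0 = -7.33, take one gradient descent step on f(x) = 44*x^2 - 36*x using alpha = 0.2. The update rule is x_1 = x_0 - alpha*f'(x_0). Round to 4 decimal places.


We compute the gradient at x_0 and apply the update.
f'(x) = 88*x - 36
f'(-7.33) = 88*-7.33 - 36 = -681.04
x_1 = -7.33 - 0.2*-681.04 = 128.878


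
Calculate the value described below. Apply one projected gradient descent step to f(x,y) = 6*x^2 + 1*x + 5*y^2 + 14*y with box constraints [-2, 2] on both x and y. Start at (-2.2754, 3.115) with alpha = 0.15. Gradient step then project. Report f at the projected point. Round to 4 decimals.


Step 1: Compute gradient at (-2.2754, 3.115).
grad_x = 2*6*-2.2754 + 1 = -26.3048
grad_y = 2*5*3.115 + 14 = 45.15
Step 2: Gradient step.
x_raw = -2.2754 - 0.15*-26.3048 = 1.6703
y_raw = 3.115 - 0.15*45.15 = -3.6575
Step 3: Project onto [-2, 2].
x_proj = clip(1.6703) = 1.6703
y_proj = clip(-3.6575) = -2.0
Step 4: Evaluate f.
f(1.6703, -2.0) = 10.4101


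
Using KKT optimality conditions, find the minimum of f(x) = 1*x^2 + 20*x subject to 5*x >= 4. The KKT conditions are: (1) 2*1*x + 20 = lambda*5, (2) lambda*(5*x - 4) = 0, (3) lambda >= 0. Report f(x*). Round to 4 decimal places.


Step 1: Try lambda = 0 (constraint inactive).
x_unc = -20/(2*1) = -10.0
Check: 5*-10.0 = -50.0 < 4 -- violated!
Step 2: Constraint must be active: 5*x = 4
x* = 4/5 = 0.8
lambda = (2*1*0.8 + 20)/5 = 4.32
Step 3: Compute optimal value.
f(x*) = 1*0.8^2 + 20*0.8 = 16.64


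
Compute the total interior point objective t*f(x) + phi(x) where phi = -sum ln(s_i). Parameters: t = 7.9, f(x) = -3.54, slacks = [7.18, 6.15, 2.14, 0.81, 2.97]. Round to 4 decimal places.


Step 1: Compute log-barrier.
ln values: [1.9713, 1.8165, 0.7608, -0.2107, 1.0886]
phi = -(1.9713 + 1.8165 + 0.7608 - 0.2107 + 1.0886) = -5.4264
Step 2: Compute augmented objective.
t*f(x) = 7.9*-3.54 = -27.966
Total = -27.966 - 5.4264 = -33.3924


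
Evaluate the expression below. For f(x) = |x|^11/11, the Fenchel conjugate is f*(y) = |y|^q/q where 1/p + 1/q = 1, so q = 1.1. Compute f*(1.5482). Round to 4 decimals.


The conjugate exponent q satisfies 1/p + 1/q = 1.
p = 11, so q = 11/(11 - 1) = 1.1
|y|^q = 1.5482^1.1 = 1.6174
f*(1.5482) = 1.6174 / 1.1 = 1.4703


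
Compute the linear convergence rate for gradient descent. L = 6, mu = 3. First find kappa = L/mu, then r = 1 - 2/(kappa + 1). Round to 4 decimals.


Step 1: Compute the condition number.
kappa = L/mu = 6/3 = 2.0
Step 2: Compute the convergence rate.
r = 1 - 2/(kappa + 1) = 1 - 2*mu/(L + mu) = (L - mu)/(L + mu) = 3/9 = 0.3333


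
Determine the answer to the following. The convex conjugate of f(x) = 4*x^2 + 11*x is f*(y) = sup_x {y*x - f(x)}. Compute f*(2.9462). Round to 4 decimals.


f*(y) = sup_x {y*x - a*x^2 - b*x} = sup_x {(y-b)*x - a*x^2}
FOC: (y - b) - 2a*x = 0 => x* = (y - b)/(2a)
x* = (2.9462 - 11)/(2*4) = -1.0067
f*(2.9462) = (y-b)^2/(4a) = (2.9462 - 11)^2/(4*4)
= 64.8637/16 = 4.054


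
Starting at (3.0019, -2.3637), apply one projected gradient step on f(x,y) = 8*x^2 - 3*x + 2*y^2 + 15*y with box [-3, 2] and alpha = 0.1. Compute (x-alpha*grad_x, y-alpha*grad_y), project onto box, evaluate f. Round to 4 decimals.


Step 1: Compute gradient at (3.0019, -2.3637).
grad_x = 2*8*3.0019 - 3 = 45.0304
grad_y = 2*2*-2.3637 + 15 = 5.5452
Step 2: Gradient step.
x_raw = 3.0019 - 0.1*45.0304 = -1.5011
y_raw = -2.3637 - 0.1*5.5452 = -2.9182
Step 3: Project onto [-3, 2].
x_proj = clip(-1.5011) = -1.5011
y_proj = clip(-2.9182) = -2.9182
Step 4: Evaluate f.
f(-1.5011, -2.9182) = -4.2105


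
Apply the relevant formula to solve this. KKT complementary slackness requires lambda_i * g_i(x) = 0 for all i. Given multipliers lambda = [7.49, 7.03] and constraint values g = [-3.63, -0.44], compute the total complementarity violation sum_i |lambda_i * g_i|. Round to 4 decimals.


KKT complementary slackness check:
lambda_1 * g_1 = 7.49 * -3.63 = -27.1887
lambda_2 * g_2 = 7.03 * -0.44 = -3.0932
Total violation = 27.1887 + 3.0932 = 30.2819


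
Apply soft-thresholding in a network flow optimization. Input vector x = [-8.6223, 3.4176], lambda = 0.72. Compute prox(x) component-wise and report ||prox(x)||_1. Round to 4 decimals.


Soft-thresholding with lambda = 0.72:
prox(-8.6223) = sign(-8.6223)*max(|-8.6223| - 0.72, 0) = -7.9023
prox(3.4176) = sign(3.4176)*max(|3.4176| - 0.72, 0) = 2.6976
prox(x) = [-7.9023, 2.6976]
||prox(x)||_1 = 7.9023 + 2.6976 = 10.5999


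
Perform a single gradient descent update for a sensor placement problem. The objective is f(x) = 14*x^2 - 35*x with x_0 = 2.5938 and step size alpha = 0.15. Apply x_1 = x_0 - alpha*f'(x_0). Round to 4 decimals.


We compute the gradient at x_0 and apply the update.
f'(x) = 28*x - 35
f'(2.5938) = 28*2.5938 - 35 = 37.6264
x_1 = 2.5938 - 0.15*37.6264 = -3.0502


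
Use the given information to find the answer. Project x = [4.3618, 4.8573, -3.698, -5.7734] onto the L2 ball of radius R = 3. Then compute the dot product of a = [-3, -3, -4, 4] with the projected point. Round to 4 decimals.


Step 1: Compute ||x|| (intermediates to 6 decimals).
||x|| = sqrt(4.3618^2 + 4.8573^2 + (-3.698)^2 + (-5.7734)^2) = 9.467102
Step 2: Project.
Since ||x|| > R, scale = R/||x|| = 3/9.467102 = 0.316887, proj(x) = scale * x
proj(x) = [1.382198, 1.539215, -1.171848, -1.829515]
Step 3: Dot product.
a^T * proj(x) = -3*1.382198 - 3*1.539215 - 4*(-1.171848) + 4*(-1.829515) = -11.3949


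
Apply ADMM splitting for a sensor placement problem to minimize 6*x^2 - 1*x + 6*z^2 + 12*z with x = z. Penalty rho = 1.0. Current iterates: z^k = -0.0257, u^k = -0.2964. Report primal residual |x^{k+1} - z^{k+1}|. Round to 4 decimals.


ADMM iteration with rho = 1.0, z^k = -0.0257, u^k = -0.2964
Step 1: x-update.
Minimize 6*x^2 - 1*x + (1.0/2)*(x + 0.0257 - 0.2964)^2
FOC: (2*6 + 1.0)*x = 1 + 1.0*(-0.0257 + 0.2964)
x^{k+1} = 0.0977
Step 2: z-update.
Minimize 6*z^2 + 12*z + (1.0/2)*(0.0977 - z - 0.2964)^2
FOC: (2*6 + 1.0)*z = -12 + 1.0*(0.0977 - 0.2964)
z^{k+1} = -0.9384
Step 3: u-update.
u^{k+1} = -0.2964 + 0.0977 + 0.9384 = 0.7397
Step 4: Primal residual = |0.0977 + 0.9384| = 1.0361


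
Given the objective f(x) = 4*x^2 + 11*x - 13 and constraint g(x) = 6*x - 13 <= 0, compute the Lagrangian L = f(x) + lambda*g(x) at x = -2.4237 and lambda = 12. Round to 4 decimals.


Step 1: Evaluate f(x).
f(-2.4237) = 4*(-2.4237)^2 + 11*(-2.4237) - 13 = -16.1634
Step 2: Evaluate g(x).
g(-2.4237) = 6*-2.4237 - 13 = -27.5422
Step 3: Compute Lagrangian.
L = -16.1634 + 12*-27.5422 = -346.6698


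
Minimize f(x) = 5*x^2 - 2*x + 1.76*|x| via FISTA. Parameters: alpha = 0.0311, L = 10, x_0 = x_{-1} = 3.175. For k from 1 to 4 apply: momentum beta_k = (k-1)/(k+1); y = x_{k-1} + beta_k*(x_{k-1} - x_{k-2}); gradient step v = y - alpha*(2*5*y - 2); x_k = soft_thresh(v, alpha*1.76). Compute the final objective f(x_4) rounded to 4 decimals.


FISTA on f(x) = 5*x^2 - 2*x + 1.76*|x|
L = 10, alpha = 0.0311
Iteration 1: beta = 0.0, y = 3.175 + 0.0*(3.175 - 3.175) = 3.175
  grad(y) = 29.75, v = y - alpha*grad = 2.2498
  prox(v) = soft_thresh(2.2498, 0.0547) = 2.195
Iteration 2: beta = 0.3333, y = 2.195 + 0.3333*(2.195 - 3.175) = 1.8684
  grad(y) = 16.6839, v = y - alpha*grad = 1.3495
  prox(v) = soft_thresh(1.3495, 0.0547) = 1.2948
Iteration 3: beta = 0.5, y = 1.2948 + 0.5*(1.2948 - 2.195) = 0.8447
  grad(y) = 6.4465, v = y - alpha*grad = 0.6442
  prox(v) = soft_thresh(0.6442, 0.0547) = 0.5894
Iteration 4: beta = 0.6, y = 0.5894 + 0.6*(0.5894 - 1.2948) = 0.1662
  grad(y) = -0.3378, v = y - alpha*grad = 0.1767
  prox(v) = soft_thresh(0.1767, 0.0547) = 0.122
f(x_4) = 5*0.122^2 - 2*0.122 + 1.76*|0.122| = 0.0451


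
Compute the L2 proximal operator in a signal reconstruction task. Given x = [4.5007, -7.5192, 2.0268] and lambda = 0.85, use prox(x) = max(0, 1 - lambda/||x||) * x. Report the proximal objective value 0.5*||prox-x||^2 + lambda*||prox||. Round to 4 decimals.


Step 1: Compute ||x||.
||x|| = 8.9946
Step 2: Compute scaling factor.
scale = max(0, 1 - 0.85/8.9946) = 0.9055
Step 3: prox(x) = [4.0754, -6.8086, 1.8353]
||prox(x)|| = 8.1446
Step 4: Proximal objective.
0.5*||prox-x||^2 = 0.3613
lambda*||prox|| = 6.9229
Total = 7.2841


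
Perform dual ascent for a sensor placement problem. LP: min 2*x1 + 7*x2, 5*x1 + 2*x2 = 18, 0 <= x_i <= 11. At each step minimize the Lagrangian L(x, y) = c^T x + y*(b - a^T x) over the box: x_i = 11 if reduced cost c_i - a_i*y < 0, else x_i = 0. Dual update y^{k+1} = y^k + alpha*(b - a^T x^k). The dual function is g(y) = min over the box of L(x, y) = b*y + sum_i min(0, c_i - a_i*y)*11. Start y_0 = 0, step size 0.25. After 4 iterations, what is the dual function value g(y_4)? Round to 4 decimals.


Dual ascent for LP: min 2*x1 + 7*x2, 5*x1 + 2*x2 = 18, 0 <= x_i <= 11
Step 1: y^k = 0.0, reduced costs: (2.0, 7.0)
  x^k = (0.0, 0.0), subgradient = b - a^T x = 18.0
  y^{k+1} = 0.0 + 0.25*18.0 = 4.5
Step 2: y^k = 4.5, reduced costs: (-20.5, -2.0)
  x^k = (11.0, 11.0), subgradient = b - a^T x = -59.0
  y^{k+1} = 4.5 + 0.25*-59.0 = -10.25
Step 3: y^k = -10.25, reduced costs: (53.25, 27.5)
  x^k = (0.0, 0.0), subgradient = b - a^T x = 18.0
  y^{k+1} = -10.25 + 0.25*18.0 = -5.75
Step 4: y^k = -5.75, reduced costs: (30.75, 18.5)
  x^k = (0.0, 0.0), subgradient = b - a^T x = 18.0
  y^{k+1} = -5.75 + 0.25*18.0 = -1.25
Dual objective at y_4 = -1.25: reduced costs (8.25, 9.5), box minimizer x = (0.0, 0.0)
g(y_4) = b*y + (c1 - a1*y)*x1 + (c2 - a2*y)*x2 = 18*(-1.25) + 8.25*0.0 + 9.5*0.0 = -22.5 + 0.0 + 0.0 = -22.5


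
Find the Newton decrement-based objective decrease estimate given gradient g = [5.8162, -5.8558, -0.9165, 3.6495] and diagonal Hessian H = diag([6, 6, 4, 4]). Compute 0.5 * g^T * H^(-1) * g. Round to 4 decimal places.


Step 1: H is diagonal, so H^(-1) * g = [0.9694, -0.976, -0.2291, 0.9124].
Step 2: g^T H^(-1) g = sum_i g_i^2 / H_ii
  = (5.8162)^2/6 + (-5.8558)^2/6 + (-0.9165)^2/4 + (3.6495)^2/4
  = 5.638 + 5.7151 + 0.21 + 3.3297 = 14.8928
Step 3: Objective decrease = 0.5 * g^T H^(-1) g = 7.4464


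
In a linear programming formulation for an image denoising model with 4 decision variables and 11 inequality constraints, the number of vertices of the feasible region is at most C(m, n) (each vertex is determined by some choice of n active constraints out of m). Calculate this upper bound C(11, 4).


Each vertex corresponds to some choice of n active constraints out of m, so the number of vertices is at most C(m, n) = m! / (n!(m-n)!).
m = 11, n = 4
Numerator: 11 * 10 * 9 * 8
Denominator: 4! = 24
C(11, 4) = 330


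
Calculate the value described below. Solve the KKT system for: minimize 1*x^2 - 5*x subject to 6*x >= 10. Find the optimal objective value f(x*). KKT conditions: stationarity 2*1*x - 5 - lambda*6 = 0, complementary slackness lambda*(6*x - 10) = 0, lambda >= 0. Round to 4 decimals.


Step 1: Try lambda = 0 (constraint inactive).
Stationarity: 2*1*x - 5 = 0
x* = 5/(2*1) = 2.5
Check constraint: 6*2.5 = 15.0 >= 10 -- satisfied.
Step 2: Compute optimal value.
f(x*) = 1*2.5^2 - 5*2.5 = -6.25


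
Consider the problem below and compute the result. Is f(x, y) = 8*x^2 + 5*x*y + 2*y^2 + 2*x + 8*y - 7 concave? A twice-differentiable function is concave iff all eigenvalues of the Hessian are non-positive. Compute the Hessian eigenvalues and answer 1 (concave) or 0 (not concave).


The Hessian of f(x,y) = 8*x^2 + 5*x*y + 2*y^2 + 2*x + 8*y - 7 is:
H = [[16, 5], [5, 4]]
Trace = 16 + 4 = 20
Determinant = 16*4 - (5)^2 = 39
Discriminant = (20)^2 - 4*39 = 244.0
Eigenvalues: lambda_1 = 2.1898, lambda_2 = 17.8102
The function is not concave.

0


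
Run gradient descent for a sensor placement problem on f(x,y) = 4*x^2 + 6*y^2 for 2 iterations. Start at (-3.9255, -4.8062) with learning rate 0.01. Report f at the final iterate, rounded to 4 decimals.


Gradient descent on f(x,y) = 4*x^2 + 6*y^2.
Starting point: (-3.9255, -4.8062), alpha = 0.01
Step 1: grad_x = 2*4*-3.9255 = -31.404, grad_y = 2*6*-4.8062 = -57.6744
  x_1 = -3.9255 - 0.01*-31.404 = -3.6115
  y_1 = -4.8062 - 0.01*-57.6744 = -4.2295
Step 2: grad_x = 2*4*-3.6115 = -28.8917, grad_y = 2*6*-4.2295 = -50.7535
  x_2 = -3.6115 - 0.01*-28.8917 = -3.3225
  y_2 = -4.2295 - 0.01*-50.7535 = -3.7219
f(-3.3225, -3.7219) = 4*(-3.3225)^2 + 6*(-3.7219)^2 = 127.2734


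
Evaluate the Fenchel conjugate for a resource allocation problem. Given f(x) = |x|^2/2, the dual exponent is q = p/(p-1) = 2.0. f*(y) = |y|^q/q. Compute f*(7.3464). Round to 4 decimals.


The conjugate exponent q satisfies 1/p + 1/q = 1.
p = 2, so q = 2/(2 - 1) = 2.0
|y|^q = 7.3464^2.0 = 53.9696
f*(7.3464) = 53.9696 / 2.0 = 26.9848


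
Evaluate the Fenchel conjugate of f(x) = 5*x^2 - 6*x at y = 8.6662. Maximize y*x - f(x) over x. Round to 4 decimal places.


f*(y) = sup_x {y*x - a*x^2 - b*x} = sup_x {(y-b)*x - a*x^2}
FOC: (y - b) - 2a*x = 0 => x* = (y - b)/(2a)
x* = (8.6662 + 6)/(2*5) = 1.4666
f*(8.6662) = (y-b)^2/(4a) = (8.6662 + 6)^2/(4*5)
= 215.0974/20 = 10.7549


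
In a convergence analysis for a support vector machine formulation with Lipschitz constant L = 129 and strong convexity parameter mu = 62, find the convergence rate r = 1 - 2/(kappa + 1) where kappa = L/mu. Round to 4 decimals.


Step 1: Compute the condition number.
kappa = L/mu = 129/62 = 2.0806
Step 2: Compute the convergence rate.
r = 1 - 2/(kappa + 1) = 1 - 2*mu/(L + mu) = (L - mu)/(L + mu) = 67/191 = 0.3508


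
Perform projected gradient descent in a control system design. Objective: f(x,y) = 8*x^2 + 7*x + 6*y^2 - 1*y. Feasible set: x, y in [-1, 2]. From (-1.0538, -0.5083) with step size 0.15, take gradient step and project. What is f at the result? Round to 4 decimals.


Step 1: Compute gradient at (-1.0538, -0.5083).
grad_x = 2*8*-1.0538 + 7 = -9.8608
grad_y = 2*6*-0.5083 - 1 = -7.0996
Step 2: Gradient step.
x_raw = -1.0538 - 0.15*-9.8608 = 0.4253
y_raw = -0.5083 - 0.15*-7.0996 = 0.5566
Step 3: Project onto [-1, 2].
x_proj = clip(0.4253) = 0.4253
y_proj = clip(0.5566) = 0.5566
Step 4: Evaluate f.
f(0.4253, 0.5566) = 5.7269


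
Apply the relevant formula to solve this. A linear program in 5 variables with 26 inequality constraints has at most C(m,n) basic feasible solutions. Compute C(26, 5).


Each vertex corresponds to some choice of n active constraints out of m, so the number of vertices is at most C(m, n) = m! / (n!(m-n)!).
m = 26, n = 5
Numerator: 26 * 25 * 24 * 23 * 22
Denominator: 5! = 120
C(26, 5) = 65780


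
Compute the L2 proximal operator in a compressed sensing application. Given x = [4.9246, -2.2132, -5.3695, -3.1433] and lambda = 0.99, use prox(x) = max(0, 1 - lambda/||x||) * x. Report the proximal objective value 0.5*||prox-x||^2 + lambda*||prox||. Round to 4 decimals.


Step 1: Compute ||x||.
||x|| = 8.2378
Step 2: Compute scaling factor.
scale = max(0, 1 - 0.99/8.2378) = 0.8798
Step 3: prox(x) = [4.3328, -1.9472, -4.7242, -2.7655]
||prox(x)|| = 7.2478
Step 4: Proximal objective.
0.5*||prox-x||^2 = 0.4901
lambda*||prox|| = 7.1753
Total = 7.6654


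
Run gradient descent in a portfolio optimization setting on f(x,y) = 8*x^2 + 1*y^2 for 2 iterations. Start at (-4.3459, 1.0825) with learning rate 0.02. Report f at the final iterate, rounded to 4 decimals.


Gradient descent on f(x,y) = 8*x^2 + 1*y^2.
Starting point: (-4.3459, 1.0825), alpha = 0.02
Step 1: grad_x = 2*8*-4.3459 = -69.5344, grad_y = 2*1*1.0825 = 2.165
  x_1 = -4.3459 - 0.02*-69.5344 = -2.9552
  y_1 = 1.0825 - 0.02*2.165 = 1.0392
Step 2: grad_x = 2*8*-2.9552 = -47.2834, grad_y = 2*1*1.0392 = 2.0784
  x_2 = -2.9552 - 0.02*-47.2834 = -2.0095
  y_2 = 1.0392 - 0.02*2.0784 = 0.9976
f(-2.0095, 0.9976) = 8*(-2.0095)^2 + 1*0.9976^2 = 33.3014


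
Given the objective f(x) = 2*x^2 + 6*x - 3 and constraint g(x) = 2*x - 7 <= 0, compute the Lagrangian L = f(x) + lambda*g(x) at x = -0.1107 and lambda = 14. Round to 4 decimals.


Step 1: Evaluate f(x).
f(-0.1107) = 2*(-0.1107)^2 + 6*(-0.1107) - 3 = -3.6397
Step 2: Evaluate g(x).
g(-0.1107) = 2*-0.1107 - 7 = -7.2214
Step 3: Compute Lagrangian.
L = -3.6397 + 14*-7.2214 = -104.7393


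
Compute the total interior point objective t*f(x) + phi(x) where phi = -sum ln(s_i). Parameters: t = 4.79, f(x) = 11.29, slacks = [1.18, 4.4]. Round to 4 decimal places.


Step 1: Compute log-barrier.
ln values: [0.1655, 1.4816]
phi = -(0.1655 + 1.4816) = -1.6471
Step 2: Compute augmented objective.
t*f(x) = 4.79*11.29 = 54.0791
Total = 54.0791 - 1.6471 = 52.432


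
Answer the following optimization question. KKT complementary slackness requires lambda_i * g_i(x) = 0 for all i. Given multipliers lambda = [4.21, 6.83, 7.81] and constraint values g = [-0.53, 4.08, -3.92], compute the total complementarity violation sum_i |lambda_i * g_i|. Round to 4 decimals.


KKT complementary slackness check:
lambda_1 * g_1 = 4.21 * -0.53 = -2.2313
lambda_2 * g_2 = 6.83 * 4.08 = 27.8664
lambda_3 * g_3 = 7.81 * -3.92 = -30.6152
Total violation = 2.2313 + 27.8664 + 30.6152 = 60.7129


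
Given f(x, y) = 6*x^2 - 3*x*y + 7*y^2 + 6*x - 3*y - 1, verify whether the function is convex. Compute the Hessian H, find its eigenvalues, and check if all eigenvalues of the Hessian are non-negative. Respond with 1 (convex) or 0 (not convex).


The Hessian of f(x,y) = 6*x^2 - 3*x*y + 7*y^2 + 6*x - 3*y - 1 is:
H = [[12, -3], [-3, 14]]
Trace = 12 + 14 = 26
Determinant = 12*14 - (-3)^2 = 159
Discriminant = (26)^2 - 4*159 = 40.0
Eigenvalues: lambda_1 = 9.8377, lambda_2 = 16.1623
The function is convex.

1


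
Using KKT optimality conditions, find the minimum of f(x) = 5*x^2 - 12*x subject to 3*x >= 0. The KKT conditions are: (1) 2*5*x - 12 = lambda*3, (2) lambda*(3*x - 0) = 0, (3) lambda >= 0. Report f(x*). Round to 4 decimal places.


Step 1: Try lambda = 0 (constraint inactive).
Stationarity: 2*5*x - 12 = 0
x* = 12/(2*5) = 1.2
Check constraint: 3*1.2 = 3.6 >= 0 -- satisfied.
Step 2: Compute optimal value.
f(x*) = 5*1.2^2 - 12*1.2 = -7.2


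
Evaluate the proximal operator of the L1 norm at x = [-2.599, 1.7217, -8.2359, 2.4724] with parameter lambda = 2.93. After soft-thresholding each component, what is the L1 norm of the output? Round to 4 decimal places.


Soft-thresholding with lambda = 2.93:
prox(-2.599) = sign(-2.599)*max(|-2.599| - 2.93, 0) = 0.0
prox(1.7217) = sign(1.7217)*max(|1.7217| - 2.93, 0) = 0.0
prox(-8.2359) = sign(-8.2359)*max(|-8.2359| - 2.93, 0) = -5.3059
prox(2.4724) = sign(2.4724)*max(|2.4724| - 2.93, 0) = 0.0
prox(x) = [0.0, 0.0, -5.3059, 0.0]
||prox(x)||_1 = 0.0 + 0.0 + 5.3059 + 0.0 = 5.3059


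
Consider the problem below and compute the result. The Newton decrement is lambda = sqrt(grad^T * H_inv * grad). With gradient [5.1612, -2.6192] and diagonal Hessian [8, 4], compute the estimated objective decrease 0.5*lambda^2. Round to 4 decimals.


Step 1: H is diagonal, so H^(-1) * g = [0.6452, -0.6548].
Step 2: g^T H^(-1) g = sum_i g_i^2 / H_ii
  = (5.1612)^2/8 + (-2.6192)^2/4
  = 3.3297 + 1.7151 = 5.0448
Step 3: Objective decrease = 0.5 * g^T H^(-1) g = 2.5224


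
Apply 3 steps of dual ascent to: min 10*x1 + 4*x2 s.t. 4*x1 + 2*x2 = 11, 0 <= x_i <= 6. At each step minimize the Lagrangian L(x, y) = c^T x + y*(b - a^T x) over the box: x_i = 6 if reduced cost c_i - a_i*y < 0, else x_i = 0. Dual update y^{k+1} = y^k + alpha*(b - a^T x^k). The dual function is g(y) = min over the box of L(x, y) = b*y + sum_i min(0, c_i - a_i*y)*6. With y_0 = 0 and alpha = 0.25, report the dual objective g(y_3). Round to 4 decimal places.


Dual ascent for LP: min 10*x1 + 4*x2, 4*x1 + 2*x2 = 11, 0 <= x_i <= 6
Step 1: y^k = 0.0, reduced costs: (10.0, 4.0)
  x^k = (0.0, 0.0), subgradient = b - a^T x = 11.0
  y^{k+1} = 0.0 + 0.25*11.0 = 2.75
Step 2: y^k = 2.75, reduced costs: (-1.0, -1.5)
  x^k = (6.0, 6.0), subgradient = b - a^T x = -25.0
  y^{k+1} = 2.75 + 0.25*-25.0 = -3.5
Step 3: y^k = -3.5, reduced costs: (24.0, 11.0)
  x^k = (0.0, 0.0), subgradient = b - a^T x = 11.0
  y^{k+1} = -3.5 + 0.25*11.0 = -0.75
Dual objective at y_3 = -0.75: reduced costs (13.0, 5.5), box minimizer x = (0.0, 0.0)
g(y_3) = b*y + (c1 - a1*y)*x1 + (c2 - a2*y)*x2 = 11*(-0.75) + 13.0*0.0 + 5.5*0.0 = -8.25 + 0.0 + 0.0 = -8.25


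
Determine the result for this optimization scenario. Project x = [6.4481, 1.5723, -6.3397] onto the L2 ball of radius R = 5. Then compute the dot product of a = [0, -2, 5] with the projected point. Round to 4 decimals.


Step 1: Compute ||x|| (intermediates to 6 decimals).
||x|| = sqrt(6.4481^2 + 1.5723^2 + (-6.3397)^2) = 9.17834
Step 2: Project.
Since ||x|| > R, scale = R/||x|| = 5/9.17834 = 0.544761, proj(x) = scale * x
proj(x) = [3.512673, 0.856528, -3.453621]
Step 3: Dot product.
a^T * proj(x) = 0*3.512673 - 2*0.856528 + 5*(-3.453621) = -18.9812


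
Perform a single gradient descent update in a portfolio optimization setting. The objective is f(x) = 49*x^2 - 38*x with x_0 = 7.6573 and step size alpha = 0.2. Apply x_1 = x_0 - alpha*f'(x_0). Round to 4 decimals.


We compute the gradient at x_0 and apply the update.
f'(x) = 98*x - 38
f'(7.6573) = 98*7.6573 - 38 = 712.4154
x_1 = 7.6573 - 0.2*712.4154 = -134.8258


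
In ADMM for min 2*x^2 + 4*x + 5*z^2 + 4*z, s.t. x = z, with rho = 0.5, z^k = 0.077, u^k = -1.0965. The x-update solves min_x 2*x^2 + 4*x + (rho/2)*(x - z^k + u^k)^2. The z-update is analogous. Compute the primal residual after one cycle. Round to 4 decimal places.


ADMM iteration with rho = 0.5, z^k = 0.077, u^k = -1.0965
Step 1: x-update.
Minimize 2*x^2 + 4*x + (0.5/2)*(x - 0.077 - 1.0965)^2
FOC: (2*2 + 0.5)*x = -4 + 0.5*(0.077 + 1.0965)
x^{k+1} = -0.7585
Step 2: z-update.
Minimize 5*z^2 + 4*z + (0.5/2)*(-0.7585 - z - 1.0965)^2
FOC: (2*5 + 0.5)*z = -4 + 0.5*(-0.7585 - 1.0965)
z^{k+1} = -0.4693
Step 3: u-update.
u^{k+1} = -1.0965 - 0.7585 + 0.4693 = -1.3857
Step 4: Primal residual = |-0.7585 + 0.4693| = 0.2892


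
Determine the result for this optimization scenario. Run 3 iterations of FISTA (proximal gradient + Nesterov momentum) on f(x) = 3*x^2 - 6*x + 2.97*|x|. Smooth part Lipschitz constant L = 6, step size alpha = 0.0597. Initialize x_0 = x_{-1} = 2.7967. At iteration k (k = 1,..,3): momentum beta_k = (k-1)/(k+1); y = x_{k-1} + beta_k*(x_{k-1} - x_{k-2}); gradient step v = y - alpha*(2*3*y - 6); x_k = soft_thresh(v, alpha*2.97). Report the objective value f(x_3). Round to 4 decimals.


FISTA on f(x) = 3*x^2 - 6*x + 2.97*|x|
L = 6, alpha = 0.0597
Iteration 1: beta = 0.0, y = 2.7967 + 0.0*(2.7967 - 2.7967) = 2.7967
  grad(y) = 10.7802, v = y - alpha*grad = 2.1531
  prox(v) = soft_thresh(2.1531, 0.1773) = 1.9758
Iteration 2: beta = 0.3333, y = 1.9758 + 0.3333*(1.9758 - 2.7967) = 1.7022
  grad(y) = 4.2131, v = y - alpha*grad = 1.4507
  prox(v) = soft_thresh(1.4507, 0.1773) = 1.2734
Iteration 3: beta = 0.5, y = 1.2734 + 0.5*(1.2734 - 1.9758) = 0.9221
  grad(y) = -0.4673, v = y - alpha*grad = 0.95
  prox(v) = soft_thresh(0.95, 0.1773) = 0.7727
f(x_3) = 3*0.7727^2 - 6*0.7727 + 2.97*|0.7727| = -0.5501


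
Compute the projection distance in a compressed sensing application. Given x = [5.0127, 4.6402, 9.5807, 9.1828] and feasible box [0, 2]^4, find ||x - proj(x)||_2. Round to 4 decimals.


Project each component onto [0, 2].
clip(5.0127) = 2.0, clip(4.6402) = 2.0, clip(9.5807) = 2.0, clip(9.1828) = 2.0
Projection = [2.0, 2.0, 2.0, 2.0]
Squared diffs: [9.0764, 6.9707, 57.467, 51.5926]
Distance = sqrt(125.1067) = 11.1851


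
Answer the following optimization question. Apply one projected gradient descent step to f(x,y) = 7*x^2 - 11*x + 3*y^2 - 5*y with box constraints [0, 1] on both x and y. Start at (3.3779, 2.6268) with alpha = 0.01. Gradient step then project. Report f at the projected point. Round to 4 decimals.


Step 1: Compute gradient at (3.3779, 2.6268).
grad_x = 2*7*3.3779 - 11 = 36.2906
grad_y = 2*3*2.6268 - 5 = 10.7608
Step 2: Gradient step.
x_raw = 3.3779 - 0.01*36.2906 = 3.015
y_raw = 2.6268 - 0.01*10.7608 = 2.5192
Step 3: Project onto [0, 1].
x_proj = clip(3.015) = 1.0
y_proj = clip(2.5192) = 1.0
Step 4: Evaluate f.
f(1.0, 1.0) = -6.0


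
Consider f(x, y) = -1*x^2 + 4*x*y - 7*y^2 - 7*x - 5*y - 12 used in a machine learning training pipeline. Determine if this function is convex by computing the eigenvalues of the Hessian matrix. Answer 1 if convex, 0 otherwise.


The Hessian of f(x,y) = -1*x^2 + 4*x*y - 7*y^2 - 7*x - 5*y - 12 is:
H = [[-2, 4], [4, -14]]
Trace = -2 - 14 = -16
Determinant = -2*-14 - (4)^2 = 12
Discriminant = (-16)^2 - 4*12 = 208.0
Eigenvalues: lambda_1 = -15.2111, lambda_2 = -0.7889
The function is not convex.

0


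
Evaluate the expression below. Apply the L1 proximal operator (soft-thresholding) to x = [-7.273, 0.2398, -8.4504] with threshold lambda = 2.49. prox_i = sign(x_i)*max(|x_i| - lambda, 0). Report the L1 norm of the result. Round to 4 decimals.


Soft-thresholding with lambda = 2.49:
prox(-7.273) = sign(-7.273)*max(|-7.273| - 2.49, 0) = -4.783
prox(0.2398) = sign(0.2398)*max(|0.2398| - 2.49, 0) = 0.0
prox(-8.4504) = sign(-8.4504)*max(|-8.4504| - 2.49, 0) = -5.9604
prox(x) = [-4.783, 0.0, -5.9604]
||prox(x)||_1 = 4.783 + 0.0 + 5.9604 = 10.7434


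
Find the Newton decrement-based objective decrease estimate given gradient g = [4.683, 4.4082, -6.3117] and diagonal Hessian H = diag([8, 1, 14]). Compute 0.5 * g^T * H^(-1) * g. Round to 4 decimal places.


Step 1: H is diagonal, so H^(-1) * g = [0.5854, 4.4082, -0.4508].
Step 2: g^T H^(-1) g = sum_i g_i^2 / H_ii
  = (4.683)^2/8 + (4.4082)^2/1 + (-6.3117)^2/14
  = 2.7413 + 19.4322 + 2.8455 = 25.0191
Step 3: Objective decrease = 0.5 * g^T H^(-1) g = 12.5095


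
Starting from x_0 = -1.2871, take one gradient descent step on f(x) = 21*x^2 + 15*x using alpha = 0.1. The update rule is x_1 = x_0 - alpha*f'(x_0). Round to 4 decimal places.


We compute the gradient at x_0 and apply the update.
f'(x) = 42*x + 15
f'(-1.2871) = 42*-1.2871 + 15 = -39.0582
x_1 = -1.2871 - 0.1*-39.0582 = 2.6187


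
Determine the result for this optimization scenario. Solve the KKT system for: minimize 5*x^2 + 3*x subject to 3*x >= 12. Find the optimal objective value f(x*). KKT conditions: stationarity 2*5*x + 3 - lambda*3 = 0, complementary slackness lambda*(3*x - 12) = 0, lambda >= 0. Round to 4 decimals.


Step 1: Try lambda = 0 (constraint inactive).
x_unc = -3/(2*5) = -0.3
Check: 3*-0.3 = -0.9 < 12 -- violated!
Step 2: Constraint must be active: 3*x = 12
x* = 12/3 = 4.0
lambda = (2*5*4.0 + 3)/3 = 14.3333
Step 3: Compute optimal value.
f(x*) = 5*4.0^2 + 3*4.0 = 92.0


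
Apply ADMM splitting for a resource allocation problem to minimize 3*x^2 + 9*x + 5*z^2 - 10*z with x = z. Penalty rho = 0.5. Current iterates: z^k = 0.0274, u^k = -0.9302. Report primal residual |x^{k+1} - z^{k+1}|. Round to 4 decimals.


ADMM iteration with rho = 0.5, z^k = 0.0274, u^k = -0.9302
Step 1: x-update.
Minimize 3*x^2 + 9*x + (0.5/2)*(x - 0.0274 - 0.9302)^2
FOC: (2*3 + 0.5)*x = -9 + 0.5*(0.0274 + 0.9302)
x^{k+1} = -1.311
Step 2: z-update.
Minimize 5*z^2 - 10*z + (0.5/2)*(-1.311 - z - 0.9302)^2
FOC: (2*5 + 0.5)*z = 10 + 0.5*(-1.311 - 0.9302)
z^{k+1} = 0.8457
Step 3: u-update.
u^{k+1} = -0.9302 - 1.311 - 0.8457 = -3.0868
Step 4: Primal residual = |-1.311 - 0.8457| = 2.1566


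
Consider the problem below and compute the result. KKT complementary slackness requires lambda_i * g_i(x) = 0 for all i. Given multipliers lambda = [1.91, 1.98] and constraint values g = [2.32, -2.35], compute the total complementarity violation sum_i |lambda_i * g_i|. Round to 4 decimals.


KKT complementary slackness check:
lambda_1 * g_1 = 1.91 * 2.32 = 4.4312
lambda_2 * g_2 = 1.98 * -2.35 = -4.653
Total violation = 4.4312 + 4.653 = 9.0842


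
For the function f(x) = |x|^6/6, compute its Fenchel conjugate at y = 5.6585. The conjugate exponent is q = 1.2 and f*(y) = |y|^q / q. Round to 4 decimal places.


The conjugate exponent q satisfies 1/p + 1/q = 1.
p = 6, so q = 6/(6 - 1) = 1.2
|y|^q = 5.6585^1.2 = 8.0028
f*(5.6585) = 8.0028 / 1.2 = 6.669


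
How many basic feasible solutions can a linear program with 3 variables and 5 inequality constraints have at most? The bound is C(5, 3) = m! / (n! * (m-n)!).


Each vertex corresponds to some choice of n active constraints out of m, so the number of vertices is at most C(m, n) = m! / (n!(m-n)!).
m = 5, n = 3
Numerator: 5 * 4 * 3
Denominator: 3! = 6
C(5, 3) = 10


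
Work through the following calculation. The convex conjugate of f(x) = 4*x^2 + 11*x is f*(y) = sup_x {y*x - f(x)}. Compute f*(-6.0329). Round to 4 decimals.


f*(y) = sup_x {y*x - a*x^2 - b*x} = sup_x {(y-b)*x - a*x^2}
FOC: (y - b) - 2a*x = 0 => x* = (y - b)/(2a)
x* = (-6.0329 - 11)/(2*4) = -2.1291
f*(-6.0329) = (y-b)^2/(4a) = (-6.0329 - 11)^2/(4*4)
= 290.1197/16 = 18.1325


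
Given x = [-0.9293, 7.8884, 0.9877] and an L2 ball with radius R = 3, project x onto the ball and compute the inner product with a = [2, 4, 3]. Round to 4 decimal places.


Step 1: Compute ||x|| (intermediates to 6 decimals).
||x|| = sqrt((-0.9293)^2 + 7.8884^2 + 0.9877^2) = 8.004124
Step 2: Project.
Since ||x|| > R, scale = R/||x|| = 3/8.004124 = 0.374807, proj(x) = scale * x
proj(x) = [-0.348308, 2.956628, 0.370197]
Step 3: Dot product.
a^T * proj(x) = 2*(-0.348308) + 4*2.956628 + 3*0.370197 = 12.2405


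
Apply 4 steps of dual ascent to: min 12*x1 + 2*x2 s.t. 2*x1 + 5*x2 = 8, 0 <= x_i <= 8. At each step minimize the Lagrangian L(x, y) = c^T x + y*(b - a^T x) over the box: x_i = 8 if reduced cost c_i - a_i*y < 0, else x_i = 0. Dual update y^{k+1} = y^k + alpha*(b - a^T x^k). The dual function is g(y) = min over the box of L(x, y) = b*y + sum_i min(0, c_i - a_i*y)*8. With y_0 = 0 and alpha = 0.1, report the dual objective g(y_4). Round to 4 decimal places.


Dual ascent for LP: min 12*x1 + 2*x2, 2*x1 + 5*x2 = 8, 0 <= x_i <= 8
Step 1: y^k = 0.0, reduced costs: (12.0, 2.0)
  x^k = (0.0, 0.0), subgradient = b - a^T x = 8.0
  y^{k+1} = 0.0 + 0.1*8.0 = 0.8
Step 2: y^k = 0.8, reduced costs: (10.4, -2.0)
  x^k = (0.0, 8.0), subgradient = b - a^T x = -32.0
  y^{k+1} = 0.8 + 0.1*-32.0 = -2.4
Step 3: y^k = -2.4, reduced costs: (16.8, 14.0)
  x^k = (0.0, 0.0), subgradient = b - a^T x = 8.0
  y^{k+1} = -2.4 + 0.1*8.0 = -1.6
Step 4: y^k = -1.6, reduced costs: (15.2, 10.0)
  x^k = (0.0, 0.0), subgradient = b - a^T x = 8.0
  y^{k+1} = -1.6 + 0.1*8.0 = -0.8
Dual objective at y_4 = -0.8: reduced costs (13.6, 6.0), box minimizer x = (0.0, 0.0)
g(y_4) = b*y + (c1 - a1*y)*x1 + (c2 - a2*y)*x2 = 8*(-0.8) + 13.6*0.0 + 6.0*0.0 = -6.4 + 0.0 + 0.0 = -6.4
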